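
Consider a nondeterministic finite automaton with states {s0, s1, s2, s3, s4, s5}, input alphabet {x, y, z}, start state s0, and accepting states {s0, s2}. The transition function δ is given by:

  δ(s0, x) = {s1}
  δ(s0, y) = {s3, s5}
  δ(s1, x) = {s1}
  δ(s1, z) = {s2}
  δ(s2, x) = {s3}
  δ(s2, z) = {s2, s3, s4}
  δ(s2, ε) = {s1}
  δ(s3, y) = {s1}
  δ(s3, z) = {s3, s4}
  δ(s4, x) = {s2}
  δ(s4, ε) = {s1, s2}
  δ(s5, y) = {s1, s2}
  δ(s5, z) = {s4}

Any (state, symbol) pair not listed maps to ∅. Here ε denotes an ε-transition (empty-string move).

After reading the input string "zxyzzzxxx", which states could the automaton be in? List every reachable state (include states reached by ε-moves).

Start in {s0}.
Read 'z': {s0} → ∅.
The set is empty and remains empty for the remaining 8 symbols.

∅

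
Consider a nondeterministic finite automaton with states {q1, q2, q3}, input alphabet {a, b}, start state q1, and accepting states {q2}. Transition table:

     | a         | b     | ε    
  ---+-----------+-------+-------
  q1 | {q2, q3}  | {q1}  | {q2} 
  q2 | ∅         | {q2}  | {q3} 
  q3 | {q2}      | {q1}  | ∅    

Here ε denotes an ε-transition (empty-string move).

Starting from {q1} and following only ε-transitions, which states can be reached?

{q1, q2, q3}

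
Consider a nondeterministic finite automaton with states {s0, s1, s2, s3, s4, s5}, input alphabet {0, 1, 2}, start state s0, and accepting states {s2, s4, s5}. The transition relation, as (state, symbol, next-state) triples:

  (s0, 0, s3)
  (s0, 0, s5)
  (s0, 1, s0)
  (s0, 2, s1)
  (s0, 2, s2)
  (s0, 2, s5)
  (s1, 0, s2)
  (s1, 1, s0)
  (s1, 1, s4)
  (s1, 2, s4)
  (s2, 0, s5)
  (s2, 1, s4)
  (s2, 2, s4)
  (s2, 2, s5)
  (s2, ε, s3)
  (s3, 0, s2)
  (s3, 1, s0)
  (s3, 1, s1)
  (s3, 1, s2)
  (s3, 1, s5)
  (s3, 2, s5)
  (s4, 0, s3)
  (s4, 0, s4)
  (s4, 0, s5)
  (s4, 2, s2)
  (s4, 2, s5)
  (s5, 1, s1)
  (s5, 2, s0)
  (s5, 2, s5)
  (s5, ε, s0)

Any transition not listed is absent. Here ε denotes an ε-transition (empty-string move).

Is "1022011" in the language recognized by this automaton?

Yes

Start in {s0}.
Read '1': s0→{s0}; now {s0}.
Read '0': s0→{s3, s5}; union {s3, s5}; ε-closure = {s0, s3, s5}.
Read '2': s0→{s1, s2, s5}, s3→{s5}, s5→{s0, s5}; union {s0, s1, s2, s5}; ε-closure = {s0, s1, s2, s3, s5}.
Read '2': s0→{s1, s2, s5}, s1→{s4}, s2→{s4, s5}, s3→{s5}, s5→{s0, s5}; union {s0, s1, s2, s4, s5}; ε-closure = {s0, s1, s2, s3, s4, s5}.
Read '0': s0→{s3, s5}, s1→{s2}, s2→{s5}, s3→{s2}, s4→{s3, s4, s5}, s5→∅; union {s2, s3, s4, s5}; ε-closure = {s0, s2, s3, s4, s5}.
Read '1': s0→{s0}, s2→{s4}, s3→{s0, s1, s2, s5}, s4→∅, s5→{s1}; union {s0, s1, s2, s4, s5}; ε-closure = {s0, s1, s2, s3, s4, s5}.
Read '1': s0→{s0}, s1→{s0, s4}, s2→{s4}, s3→{s0, s1, s2, s5}, s4→∅, s5→{s1}; union {s0, s1, s2, s4, s5}; ε-closure = {s0, s1, s2, s3, s4, s5}.
The final set {s0, s1, s2, s3, s4, s5} contains the accepting states s2, s4, s5.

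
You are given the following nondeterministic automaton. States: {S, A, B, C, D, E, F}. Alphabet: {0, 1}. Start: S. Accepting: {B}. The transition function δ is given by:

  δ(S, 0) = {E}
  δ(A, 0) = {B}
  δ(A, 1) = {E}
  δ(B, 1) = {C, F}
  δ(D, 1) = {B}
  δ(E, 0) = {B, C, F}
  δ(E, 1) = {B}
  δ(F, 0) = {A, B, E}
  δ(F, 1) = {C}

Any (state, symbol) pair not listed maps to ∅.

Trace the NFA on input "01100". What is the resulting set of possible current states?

{B, C, F}

Start in {S}.
Read '0': S→{E}; now {E}.
Read '1': E→{B}; now {B}.
Read '1': B→{C, F}; now {C, F}.
Read '0': C→∅, F→{A, B, E}; now {A, B, E}.
Read '0': A→{B}, B→∅, E→{B, C, F}; now {B, C, F}.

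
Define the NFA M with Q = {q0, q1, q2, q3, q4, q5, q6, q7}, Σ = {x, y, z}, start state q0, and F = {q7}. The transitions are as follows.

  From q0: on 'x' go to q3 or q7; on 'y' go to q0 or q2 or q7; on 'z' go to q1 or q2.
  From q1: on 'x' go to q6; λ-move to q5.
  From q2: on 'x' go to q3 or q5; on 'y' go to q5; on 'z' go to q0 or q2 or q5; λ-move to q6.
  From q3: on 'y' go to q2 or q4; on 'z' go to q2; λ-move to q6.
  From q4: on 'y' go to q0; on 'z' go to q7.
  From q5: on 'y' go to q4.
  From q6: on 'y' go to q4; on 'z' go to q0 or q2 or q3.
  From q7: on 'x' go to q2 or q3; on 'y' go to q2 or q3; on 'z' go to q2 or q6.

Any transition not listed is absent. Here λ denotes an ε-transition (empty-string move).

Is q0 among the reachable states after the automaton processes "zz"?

Yes

Start in {q0}.
Read 'z': {q0} → {q1, q2, q5, q6}.
Read 'z': {q1, q2, q5, q6} → {q0, q2, q3, q5, q6}.
State q0 is in {q0, q2, q3, q5, q6}.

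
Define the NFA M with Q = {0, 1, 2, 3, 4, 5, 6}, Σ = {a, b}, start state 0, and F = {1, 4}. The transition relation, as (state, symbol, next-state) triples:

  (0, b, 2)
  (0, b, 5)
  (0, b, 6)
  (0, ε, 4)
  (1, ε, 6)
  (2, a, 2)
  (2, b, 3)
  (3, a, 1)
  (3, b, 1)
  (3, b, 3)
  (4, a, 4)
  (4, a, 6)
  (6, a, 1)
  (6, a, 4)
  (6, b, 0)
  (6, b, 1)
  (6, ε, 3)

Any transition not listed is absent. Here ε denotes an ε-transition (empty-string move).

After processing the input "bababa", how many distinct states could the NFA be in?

4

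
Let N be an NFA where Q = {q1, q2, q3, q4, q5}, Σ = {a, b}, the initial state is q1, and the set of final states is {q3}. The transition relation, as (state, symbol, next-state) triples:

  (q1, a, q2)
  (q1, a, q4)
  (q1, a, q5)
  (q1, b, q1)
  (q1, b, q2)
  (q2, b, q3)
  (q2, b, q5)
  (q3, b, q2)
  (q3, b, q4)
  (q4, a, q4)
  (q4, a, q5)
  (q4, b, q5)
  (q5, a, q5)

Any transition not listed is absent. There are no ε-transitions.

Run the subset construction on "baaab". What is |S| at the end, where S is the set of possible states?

1

Start in {q1}.
Read 'b': {q1} → {q1, q2}.
Read 'a': {q1, q2} → {q2, q4, q5}.
Read 'a': {q2, q4, q5} → {q4, q5}.
Read 'a': {q4, q5} → {q4, q5}.
Read 'b': {q4, q5} → {q5}.
That set has 1 state.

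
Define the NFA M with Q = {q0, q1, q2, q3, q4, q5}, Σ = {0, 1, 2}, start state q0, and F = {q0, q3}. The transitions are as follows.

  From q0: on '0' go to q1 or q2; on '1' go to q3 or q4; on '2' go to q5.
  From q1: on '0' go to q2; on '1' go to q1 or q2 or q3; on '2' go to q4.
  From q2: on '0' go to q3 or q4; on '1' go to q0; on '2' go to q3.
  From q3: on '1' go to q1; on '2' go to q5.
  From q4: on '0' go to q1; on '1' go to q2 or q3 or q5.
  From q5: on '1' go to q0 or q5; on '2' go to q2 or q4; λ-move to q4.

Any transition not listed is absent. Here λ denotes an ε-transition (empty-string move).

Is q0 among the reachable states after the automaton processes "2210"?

Start in {q0}.
Read '2': q0→{q5}; union {q5}; ε-closure = {q4, q5}.
Read '2': q4→∅, q5→{q2, q4}; now {q2, q4}.
Read '1': q2→{q0}, q4→{q2, q3, q5}; union {q0, q2, q3, q5}; ε-closure = {q0, q2, q3, q4, q5}.
Read '0': q0→{q1, q2}, q2→{q3, q4}, q3→∅, q4→{q1}, q5→∅; now {q1, q2, q3, q4}.
State q0 is not in {q1, q2, q3, q4}.

No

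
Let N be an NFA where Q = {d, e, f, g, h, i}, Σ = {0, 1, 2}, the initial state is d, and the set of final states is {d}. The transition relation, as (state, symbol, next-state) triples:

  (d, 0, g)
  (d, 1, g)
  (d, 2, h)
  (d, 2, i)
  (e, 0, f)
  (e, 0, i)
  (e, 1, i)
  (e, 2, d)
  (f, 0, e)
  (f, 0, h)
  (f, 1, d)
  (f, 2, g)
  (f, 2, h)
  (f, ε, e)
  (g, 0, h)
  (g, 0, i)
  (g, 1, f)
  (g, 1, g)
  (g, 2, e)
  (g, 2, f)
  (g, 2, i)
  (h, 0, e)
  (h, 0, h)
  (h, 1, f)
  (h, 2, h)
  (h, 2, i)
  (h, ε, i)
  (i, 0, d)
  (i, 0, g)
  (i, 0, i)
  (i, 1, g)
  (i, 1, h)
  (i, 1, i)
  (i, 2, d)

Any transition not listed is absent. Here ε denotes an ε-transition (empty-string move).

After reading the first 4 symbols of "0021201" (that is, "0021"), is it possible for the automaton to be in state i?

Yes

Start in {d}.
Read '0': d→{g}; now {g}.
Read '0': g→{h, i}; now {h, i}.
Read '2': h→{h, i}, i→{d}; now {d, h, i}.
Read '1': d→{g}, h→{f}, i→{g, h, i}; union {f, g, h, i}; ε-closure = {e, f, g, h, i}.
State i is in {e, f, g, h, i}.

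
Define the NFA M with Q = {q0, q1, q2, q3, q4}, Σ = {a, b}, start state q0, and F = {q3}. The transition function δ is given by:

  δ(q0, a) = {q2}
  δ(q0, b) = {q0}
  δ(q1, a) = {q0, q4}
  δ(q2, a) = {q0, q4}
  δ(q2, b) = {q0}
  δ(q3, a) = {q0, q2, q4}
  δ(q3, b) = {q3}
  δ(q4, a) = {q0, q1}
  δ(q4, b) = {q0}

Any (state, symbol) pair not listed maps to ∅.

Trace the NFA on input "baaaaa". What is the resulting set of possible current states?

Start in {q0}.
Read 'b': {q0} → {q0}.
Read 'a': {q0} → {q2}.
Read 'a': {q2} → {q0, q4}.
Read 'a': {q0, q4} → {q0, q1, q2}.
Read 'a': {q0, q1, q2} → {q0, q2, q4}.
Read 'a': {q0, q2, q4} → {q0, q1, q2, q4}.

{q0, q1, q2, q4}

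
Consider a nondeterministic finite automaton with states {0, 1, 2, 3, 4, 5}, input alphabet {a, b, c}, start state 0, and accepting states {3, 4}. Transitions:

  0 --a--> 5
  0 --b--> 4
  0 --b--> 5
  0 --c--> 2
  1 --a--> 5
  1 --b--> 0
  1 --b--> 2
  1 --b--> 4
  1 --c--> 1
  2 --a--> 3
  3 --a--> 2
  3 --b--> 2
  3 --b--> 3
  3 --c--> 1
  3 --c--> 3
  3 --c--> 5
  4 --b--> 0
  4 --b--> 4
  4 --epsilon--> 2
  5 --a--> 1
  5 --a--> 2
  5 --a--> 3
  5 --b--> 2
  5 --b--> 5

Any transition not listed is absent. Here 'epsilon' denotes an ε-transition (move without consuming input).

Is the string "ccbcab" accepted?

No

Start in {0}.
Read 'c': {0} → {2}.
Read 'c': {2} → ∅.
The set is empty and remains empty for the remaining 4 symbols.
The final set ∅ contains no accepting state.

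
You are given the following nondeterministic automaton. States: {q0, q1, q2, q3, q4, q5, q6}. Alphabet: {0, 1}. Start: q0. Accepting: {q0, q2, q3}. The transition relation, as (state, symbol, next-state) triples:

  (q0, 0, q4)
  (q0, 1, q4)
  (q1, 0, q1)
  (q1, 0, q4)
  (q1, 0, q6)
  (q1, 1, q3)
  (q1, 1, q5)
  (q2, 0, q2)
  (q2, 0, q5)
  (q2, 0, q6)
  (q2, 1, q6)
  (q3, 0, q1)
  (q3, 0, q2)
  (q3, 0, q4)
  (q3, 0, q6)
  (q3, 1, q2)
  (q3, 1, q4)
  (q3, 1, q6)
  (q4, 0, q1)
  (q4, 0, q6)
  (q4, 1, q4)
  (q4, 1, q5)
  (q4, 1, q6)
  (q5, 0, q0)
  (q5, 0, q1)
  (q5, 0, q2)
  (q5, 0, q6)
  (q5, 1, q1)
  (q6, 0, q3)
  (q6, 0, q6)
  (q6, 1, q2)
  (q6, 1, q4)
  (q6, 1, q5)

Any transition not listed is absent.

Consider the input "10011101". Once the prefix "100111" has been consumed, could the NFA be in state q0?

Start in {q0}.
Read '1': q0→{q4}; now {q4}.
Read '0': q4→{q1, q6}; now {q1, q6}.
Read '0': q1→{q1, q4, q6}, q6→{q3, q6}; now {q1, q3, q4, q6}.
Read '1': q1→{q3, q5}, q3→{q2, q4, q6}, q4→{q4, q5, q6}, q6→{q2, q4, q5}; now {q2, q3, q4, q5, q6}.
Read '1': q2→{q6}, q3→{q2, q4, q6}, q4→{q4, q5, q6}, q5→{q1}, q6→{q2, q4, q5}; now {q1, q2, q4, q5, q6}.
Read '1': q1→{q3, q5}, q2→{q6}, q4→{q4, q5, q6}, q5→{q1}, q6→{q2, q4, q5}; now {q1, q2, q3, q4, q5, q6}.
State q0 is not in {q1, q2, q3, q4, q5, q6}.

No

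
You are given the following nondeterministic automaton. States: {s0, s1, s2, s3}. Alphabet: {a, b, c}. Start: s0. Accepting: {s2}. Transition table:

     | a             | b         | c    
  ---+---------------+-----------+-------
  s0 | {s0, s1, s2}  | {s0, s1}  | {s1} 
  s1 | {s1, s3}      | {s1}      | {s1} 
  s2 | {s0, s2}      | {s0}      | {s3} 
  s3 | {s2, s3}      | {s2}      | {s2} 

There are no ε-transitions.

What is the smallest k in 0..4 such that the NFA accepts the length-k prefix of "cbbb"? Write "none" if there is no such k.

none

Start in {s0}.
Read 'c': s0→{s1}; now {s1}.
Read 'b': s1→{s1}; now {s1}.
Read 'b': s1→{s1}; now {s1}.
Read 'b': s1→{s1}; now {s1}.
No reachable set along the way intersects F.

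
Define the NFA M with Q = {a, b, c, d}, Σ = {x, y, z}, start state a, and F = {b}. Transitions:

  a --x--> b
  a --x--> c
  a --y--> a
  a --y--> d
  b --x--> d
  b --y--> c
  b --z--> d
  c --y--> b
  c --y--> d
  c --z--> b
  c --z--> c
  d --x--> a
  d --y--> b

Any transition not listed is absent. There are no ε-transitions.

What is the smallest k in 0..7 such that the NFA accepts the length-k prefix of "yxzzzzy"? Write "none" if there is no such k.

2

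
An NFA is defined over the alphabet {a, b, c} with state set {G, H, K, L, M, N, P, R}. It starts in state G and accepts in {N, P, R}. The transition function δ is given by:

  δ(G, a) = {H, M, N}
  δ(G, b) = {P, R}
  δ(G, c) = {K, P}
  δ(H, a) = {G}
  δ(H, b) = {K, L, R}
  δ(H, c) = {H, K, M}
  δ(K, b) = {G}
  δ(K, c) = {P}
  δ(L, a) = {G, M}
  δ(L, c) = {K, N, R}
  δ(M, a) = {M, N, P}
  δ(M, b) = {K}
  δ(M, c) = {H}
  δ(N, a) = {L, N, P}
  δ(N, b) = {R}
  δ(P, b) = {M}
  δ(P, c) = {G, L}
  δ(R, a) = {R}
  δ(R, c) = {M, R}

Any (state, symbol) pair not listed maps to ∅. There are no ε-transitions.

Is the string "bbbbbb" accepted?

No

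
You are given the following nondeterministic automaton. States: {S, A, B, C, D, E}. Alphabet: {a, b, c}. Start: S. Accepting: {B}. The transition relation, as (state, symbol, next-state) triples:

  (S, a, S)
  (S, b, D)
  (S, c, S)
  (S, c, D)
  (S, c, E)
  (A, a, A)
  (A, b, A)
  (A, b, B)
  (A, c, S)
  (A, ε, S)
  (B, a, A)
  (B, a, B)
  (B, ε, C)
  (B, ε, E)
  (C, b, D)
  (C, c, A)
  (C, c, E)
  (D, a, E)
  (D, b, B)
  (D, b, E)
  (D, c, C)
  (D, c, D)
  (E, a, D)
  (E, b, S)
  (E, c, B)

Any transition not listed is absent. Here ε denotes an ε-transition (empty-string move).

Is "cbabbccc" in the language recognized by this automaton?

Start in {S}.
Read 'c': S→{S, D, E}; now {S, D, E}.
Read 'b': S→{D}, D→{B, E}, E→{S}; union {S, B, D, E}; ε-closure = {S, B, C, D, E}.
Read 'a': S→{S}, B→{A, B}, C→∅, D→{E}, E→{D}; union {S, A, B, D, E}; ε-closure = {S, A, B, C, D, E}.
Read 'b': S→{D}, A→{A, B}, B→∅, C→{D}, D→{B, E}, E→{S}; union {S, A, B, D, E}; ε-closure = {S, A, B, C, D, E}.
Read 'b': S→{D}, A→{A, B}, B→∅, C→{D}, D→{B, E}, E→{S}; union {S, A, B, D, E}; ε-closure = {S, A, B, C, D, E}.
Read 'c': S→{S, D, E}, A→{S}, B→∅, C→{A, E}, D→{C, D}, E→{B}; now {S, A, B, C, D, E}.
Read 'c': S→{S, D, E}, A→{S}, B→∅, C→{A, E}, D→{C, D}, E→{B}; now {S, A, B, C, D, E}.
Read 'c': S→{S, D, E}, A→{S}, B→∅, C→{A, E}, D→{C, D}, E→{B}; now {S, A, B, C, D, E}.
The final set {S, A, B, C, D, E} contains the accepting state B.

Yes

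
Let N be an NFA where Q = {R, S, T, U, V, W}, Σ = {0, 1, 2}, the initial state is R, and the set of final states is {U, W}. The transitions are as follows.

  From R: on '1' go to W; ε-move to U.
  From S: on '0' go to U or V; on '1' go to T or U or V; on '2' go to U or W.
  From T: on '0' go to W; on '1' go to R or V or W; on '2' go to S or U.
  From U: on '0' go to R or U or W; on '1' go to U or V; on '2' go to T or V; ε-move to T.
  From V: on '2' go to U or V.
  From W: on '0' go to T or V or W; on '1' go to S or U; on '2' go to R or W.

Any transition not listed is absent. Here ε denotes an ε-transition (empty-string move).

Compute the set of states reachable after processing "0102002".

{R, S, T, U, V, W}

Start: ε-closure({R}) = {R, T, U}.
Read '0': R→∅, T→{W}, U→{R, U, W}; union {R, U, W}; ε-closure = {R, T, U, W}.
Read '1': R→{W}, T→{R, V, W}, U→{U, V}, W→{S, U}; union {R, S, U, V, W}; ε-closure = {R, S, T, U, V, W}.
Read '0': R→∅, S→{U, V}, T→{W}, U→{R, U, W}, V→∅, W→{T, V, W}; now {R, T, U, V, W}.
Read '2': R→∅, T→{S, U}, U→{T, V}, V→{U, V}, W→{R, W}; now {R, S, T, U, V, W}.
Read '0': R→∅, S→{U, V}, T→{W}, U→{R, U, W}, V→∅, W→{T, V, W}; now {R, T, U, V, W}.
Read '0': R→∅, T→{W}, U→{R, U, W}, V→∅, W→{T, V, W}; now {R, T, U, V, W}.
Read '2': R→∅, T→{S, U}, U→{T, V}, V→{U, V}, W→{R, W}; now {R, S, T, U, V, W}.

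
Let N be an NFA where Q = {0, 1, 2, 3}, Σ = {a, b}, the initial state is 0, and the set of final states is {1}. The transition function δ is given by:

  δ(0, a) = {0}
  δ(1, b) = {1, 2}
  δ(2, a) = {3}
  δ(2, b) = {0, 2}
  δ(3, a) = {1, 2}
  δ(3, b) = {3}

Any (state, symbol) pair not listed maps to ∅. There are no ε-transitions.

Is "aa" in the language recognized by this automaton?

Start in {0}.
Read 'a': 0→{0}; now {0}.
Read 'a': 0→{0}; now {0}.
The final set {0} contains no accepting state.

No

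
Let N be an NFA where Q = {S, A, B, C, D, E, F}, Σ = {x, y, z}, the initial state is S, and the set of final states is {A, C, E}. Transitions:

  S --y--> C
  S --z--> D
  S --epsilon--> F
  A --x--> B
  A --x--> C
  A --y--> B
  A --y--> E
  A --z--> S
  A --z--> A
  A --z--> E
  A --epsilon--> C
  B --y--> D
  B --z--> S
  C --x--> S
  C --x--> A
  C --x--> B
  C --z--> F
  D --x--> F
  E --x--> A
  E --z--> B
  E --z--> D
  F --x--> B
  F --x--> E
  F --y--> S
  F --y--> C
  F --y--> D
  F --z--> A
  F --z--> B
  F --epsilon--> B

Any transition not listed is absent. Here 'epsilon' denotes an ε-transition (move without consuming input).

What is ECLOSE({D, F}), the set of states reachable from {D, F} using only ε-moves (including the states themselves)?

Begin with {D, F}.
ε-move F → B; add B.

{B, D, F}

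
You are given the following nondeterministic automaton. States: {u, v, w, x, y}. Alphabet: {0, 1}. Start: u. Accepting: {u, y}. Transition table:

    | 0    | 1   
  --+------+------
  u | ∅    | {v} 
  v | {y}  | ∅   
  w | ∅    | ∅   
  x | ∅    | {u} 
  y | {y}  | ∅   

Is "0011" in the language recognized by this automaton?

No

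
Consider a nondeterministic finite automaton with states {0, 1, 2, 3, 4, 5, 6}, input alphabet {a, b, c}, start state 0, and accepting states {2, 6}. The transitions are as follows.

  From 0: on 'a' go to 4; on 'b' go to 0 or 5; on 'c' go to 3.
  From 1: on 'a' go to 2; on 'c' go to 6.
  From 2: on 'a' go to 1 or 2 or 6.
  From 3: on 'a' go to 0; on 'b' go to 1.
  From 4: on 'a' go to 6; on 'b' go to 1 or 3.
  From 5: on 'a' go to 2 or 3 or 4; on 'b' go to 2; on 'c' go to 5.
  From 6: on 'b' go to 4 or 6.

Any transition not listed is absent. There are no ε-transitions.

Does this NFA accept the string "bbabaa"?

Start in {0}.
Read 'b': 0→{0, 5}; now {0, 5}.
Read 'b': 0→{0, 5}, 5→{2}; now {0, 2, 5}.
Read 'a': 0→{4}, 2→{1, 2, 6}, 5→{2, 3, 4}; now {1, 2, 3, 4, 6}.
Read 'b': 1→∅, 2→∅, 3→{1}, 4→{1, 3}, 6→{4, 6}; now {1, 3, 4, 6}.
Read 'a': 1→{2}, 3→{0}, 4→{6}, 6→∅; now {0, 2, 6}.
Read 'a': 0→{4}, 2→{1, 2, 6}, 6→∅; now {1, 2, 4, 6}.
The final set {1, 2, 4, 6} contains the accepting states 2, 6.

Yes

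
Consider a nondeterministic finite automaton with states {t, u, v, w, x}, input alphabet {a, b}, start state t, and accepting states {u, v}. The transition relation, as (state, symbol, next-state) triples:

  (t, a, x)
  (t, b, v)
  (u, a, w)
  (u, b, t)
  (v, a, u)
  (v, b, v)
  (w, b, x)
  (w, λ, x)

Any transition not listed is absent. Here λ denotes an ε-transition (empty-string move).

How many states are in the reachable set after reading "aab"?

0

Start in {t}.
Read 'a': t→{x}; now {x}.
Read 'a': x→∅; now ∅.
The set is empty and remains empty for the remaining 1 symbol.
That set has 0 states.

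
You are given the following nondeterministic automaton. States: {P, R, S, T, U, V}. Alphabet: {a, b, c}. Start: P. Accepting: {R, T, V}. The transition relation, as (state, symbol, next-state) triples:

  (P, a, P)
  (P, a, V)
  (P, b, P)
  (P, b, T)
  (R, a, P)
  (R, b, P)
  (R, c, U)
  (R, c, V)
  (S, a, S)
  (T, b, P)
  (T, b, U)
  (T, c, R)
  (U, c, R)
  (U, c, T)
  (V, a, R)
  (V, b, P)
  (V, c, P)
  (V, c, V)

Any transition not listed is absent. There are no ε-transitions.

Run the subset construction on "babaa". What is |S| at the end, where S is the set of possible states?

3

Start in {P}.
Read 'b': P→{P, T}; now {P, T}.
Read 'a': P→{P, V}, T→∅; now {P, V}.
Read 'b': P→{P, T}, V→{P}; now {P, T}.
Read 'a': P→{P, V}, T→∅; now {P, V}.
Read 'a': P→{P, V}, V→{R}; now {P, R, V}.
That set has 3 states.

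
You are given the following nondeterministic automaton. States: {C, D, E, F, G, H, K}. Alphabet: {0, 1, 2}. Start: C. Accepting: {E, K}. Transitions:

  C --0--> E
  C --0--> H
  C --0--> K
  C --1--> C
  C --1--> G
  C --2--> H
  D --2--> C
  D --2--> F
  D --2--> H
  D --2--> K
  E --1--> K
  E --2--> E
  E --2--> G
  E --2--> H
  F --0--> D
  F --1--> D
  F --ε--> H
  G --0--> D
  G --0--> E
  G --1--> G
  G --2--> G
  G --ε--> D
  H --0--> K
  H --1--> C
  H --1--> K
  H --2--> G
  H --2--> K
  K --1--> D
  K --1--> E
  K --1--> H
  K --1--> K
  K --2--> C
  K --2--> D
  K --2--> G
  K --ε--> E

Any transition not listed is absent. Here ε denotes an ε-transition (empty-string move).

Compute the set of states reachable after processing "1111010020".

Start in {C}.
Read '1': {C} → {C, D, G}.
Read '1': {C, D, G} → {C, D, G}.
Read '1': {C, D, G} → {C, D, G}.
Read '1': {C, D, G} → {C, D, G}.
Read '0': {C, D, G} → {D, E, H, K}.
Read '1': {D, E, H, K} → {C, D, E, H, K}.
Read '0': {C, D, E, H, K} → {E, H, K}.
Read '0': {E, H, K} → {E, K}.
Read '2': {E, K} → {C, D, E, G, H}.
Read '0': {C, D, E, G, H} → {D, E, H, K}.

{D, E, H, K}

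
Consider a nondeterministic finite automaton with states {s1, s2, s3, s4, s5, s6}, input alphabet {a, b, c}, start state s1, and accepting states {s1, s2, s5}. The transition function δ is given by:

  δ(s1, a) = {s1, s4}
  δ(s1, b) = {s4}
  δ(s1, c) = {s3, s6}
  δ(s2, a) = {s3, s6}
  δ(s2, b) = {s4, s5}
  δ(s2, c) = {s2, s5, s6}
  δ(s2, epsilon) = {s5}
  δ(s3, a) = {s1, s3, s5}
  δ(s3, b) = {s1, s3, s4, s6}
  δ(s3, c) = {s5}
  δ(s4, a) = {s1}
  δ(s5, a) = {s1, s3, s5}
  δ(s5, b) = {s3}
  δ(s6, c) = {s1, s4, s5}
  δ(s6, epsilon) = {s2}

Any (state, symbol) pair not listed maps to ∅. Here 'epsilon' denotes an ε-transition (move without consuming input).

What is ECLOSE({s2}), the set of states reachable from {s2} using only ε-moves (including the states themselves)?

{s2, s5}

Begin with {s2}.
ε-move s2 → s5; add s5.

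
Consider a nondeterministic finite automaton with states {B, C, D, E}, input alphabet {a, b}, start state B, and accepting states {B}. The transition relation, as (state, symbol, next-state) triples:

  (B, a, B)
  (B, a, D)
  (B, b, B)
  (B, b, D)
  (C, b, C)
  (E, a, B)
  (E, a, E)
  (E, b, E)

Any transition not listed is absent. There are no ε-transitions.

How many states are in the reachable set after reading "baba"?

Start in {B}.
Read 'b': {B} → {B, D}.
Read 'a': {B, D} → {B, D}.
Read 'b': {B, D} → {B, D}.
Read 'a': {B, D} → {B, D}.
That set has 2 states.

2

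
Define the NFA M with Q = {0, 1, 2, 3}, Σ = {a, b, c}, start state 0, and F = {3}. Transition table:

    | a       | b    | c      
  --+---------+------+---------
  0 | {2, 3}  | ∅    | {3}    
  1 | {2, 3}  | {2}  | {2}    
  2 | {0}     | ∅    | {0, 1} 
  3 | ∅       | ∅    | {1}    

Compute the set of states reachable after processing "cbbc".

∅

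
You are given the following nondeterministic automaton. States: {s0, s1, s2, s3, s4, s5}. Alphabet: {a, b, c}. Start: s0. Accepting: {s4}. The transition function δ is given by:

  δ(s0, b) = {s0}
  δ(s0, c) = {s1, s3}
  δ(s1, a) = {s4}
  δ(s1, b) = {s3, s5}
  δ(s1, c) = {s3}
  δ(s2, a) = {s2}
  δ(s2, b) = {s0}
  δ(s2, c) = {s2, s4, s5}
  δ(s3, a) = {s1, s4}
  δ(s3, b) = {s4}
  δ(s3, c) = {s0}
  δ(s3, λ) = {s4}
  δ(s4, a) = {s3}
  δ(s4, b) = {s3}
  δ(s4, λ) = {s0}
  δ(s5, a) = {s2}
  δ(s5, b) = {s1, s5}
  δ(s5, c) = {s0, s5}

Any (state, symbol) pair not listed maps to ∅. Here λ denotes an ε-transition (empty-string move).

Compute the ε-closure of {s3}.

{s0, s3, s4}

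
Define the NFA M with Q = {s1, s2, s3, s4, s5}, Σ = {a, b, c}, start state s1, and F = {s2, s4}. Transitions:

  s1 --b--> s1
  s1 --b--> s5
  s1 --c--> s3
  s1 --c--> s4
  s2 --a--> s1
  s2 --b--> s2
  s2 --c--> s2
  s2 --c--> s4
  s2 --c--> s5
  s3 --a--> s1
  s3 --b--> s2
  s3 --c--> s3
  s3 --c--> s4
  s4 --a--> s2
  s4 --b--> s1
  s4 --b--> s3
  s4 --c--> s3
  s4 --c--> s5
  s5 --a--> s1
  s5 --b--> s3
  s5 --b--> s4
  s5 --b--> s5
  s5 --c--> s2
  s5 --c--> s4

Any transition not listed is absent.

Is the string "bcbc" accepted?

Start in {s1}.
Read 'b': s1→{s1, s5}; now {s1, s5}.
Read 'c': s1→{s3, s4}, s5→{s2, s4}; now {s2, s3, s4}.
Read 'b': s2→{s2}, s3→{s2}, s4→{s1, s3}; now {s1, s2, s3}.
Read 'c': s1→{s3, s4}, s2→{s2, s4, s5}, s3→{s3, s4}; now {s2, s3, s4, s5}.
The final set {s2, s3, s4, s5} contains the accepting states s2, s4.

Yes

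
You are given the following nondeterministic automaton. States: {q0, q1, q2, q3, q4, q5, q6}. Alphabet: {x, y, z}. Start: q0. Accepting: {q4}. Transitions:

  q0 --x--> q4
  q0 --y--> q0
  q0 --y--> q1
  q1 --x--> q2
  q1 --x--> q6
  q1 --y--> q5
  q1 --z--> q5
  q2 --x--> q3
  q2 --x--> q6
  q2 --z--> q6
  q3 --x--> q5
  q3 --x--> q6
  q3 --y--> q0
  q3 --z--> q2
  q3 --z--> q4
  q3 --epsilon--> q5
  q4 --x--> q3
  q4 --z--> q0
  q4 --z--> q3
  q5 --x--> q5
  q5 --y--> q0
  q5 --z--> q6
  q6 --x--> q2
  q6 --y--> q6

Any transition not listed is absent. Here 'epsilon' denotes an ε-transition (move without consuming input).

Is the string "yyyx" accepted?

Start in {q0}.
Read 'y': q0→{q0, q1}; now {q0, q1}.
Read 'y': q0→{q0, q1}, q1→{q5}; now {q0, q1, q5}.
Read 'y': q0→{q0, q1}, q1→{q5}, q5→{q0}; now {q0, q1, q5}.
Read 'x': q0→{q4}, q1→{q2, q6}, q5→{q5}; now {q2, q4, q5, q6}.
The final set {q2, q4, q5, q6} contains the accepting state q4.

Yes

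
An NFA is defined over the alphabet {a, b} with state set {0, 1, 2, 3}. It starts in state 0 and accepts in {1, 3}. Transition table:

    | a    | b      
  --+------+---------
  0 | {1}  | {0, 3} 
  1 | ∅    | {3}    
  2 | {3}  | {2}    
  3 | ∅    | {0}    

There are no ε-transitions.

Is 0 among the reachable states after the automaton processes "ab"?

Start in {0}.
Read 'a': {0} → {1}.
Read 'b': {1} → {3}.
State 0 is not in {3}.

No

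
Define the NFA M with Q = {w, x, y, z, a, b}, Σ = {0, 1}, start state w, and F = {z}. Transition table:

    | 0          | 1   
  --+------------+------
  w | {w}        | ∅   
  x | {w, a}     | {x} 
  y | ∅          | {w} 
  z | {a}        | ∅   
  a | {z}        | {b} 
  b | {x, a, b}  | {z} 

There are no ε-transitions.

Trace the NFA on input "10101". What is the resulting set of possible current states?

Start in {w}.
Read '1': {w} → ∅.
The set is empty and remains empty for the remaining 4 symbols.

∅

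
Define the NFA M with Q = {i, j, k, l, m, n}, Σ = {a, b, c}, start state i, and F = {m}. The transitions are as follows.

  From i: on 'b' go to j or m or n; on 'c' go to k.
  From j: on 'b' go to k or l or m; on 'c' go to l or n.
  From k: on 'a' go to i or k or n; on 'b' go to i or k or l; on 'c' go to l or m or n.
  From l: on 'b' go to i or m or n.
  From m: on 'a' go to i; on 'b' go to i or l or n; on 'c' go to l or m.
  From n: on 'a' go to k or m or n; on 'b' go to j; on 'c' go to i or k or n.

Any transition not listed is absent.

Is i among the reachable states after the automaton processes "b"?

Start in {i}.
Read 'b': i→{j, m, n}; now {j, m, n}.
State i is not in {j, m, n}.

No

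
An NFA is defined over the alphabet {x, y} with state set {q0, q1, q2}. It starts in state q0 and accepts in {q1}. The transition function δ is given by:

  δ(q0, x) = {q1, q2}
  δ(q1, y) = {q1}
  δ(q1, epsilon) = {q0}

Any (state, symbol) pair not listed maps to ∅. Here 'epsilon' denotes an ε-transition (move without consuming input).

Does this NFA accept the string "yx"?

No

Start in {q0}.
Read 'y': {q0} → ∅.
The set is empty and remains empty for the remaining 1 symbol.
The final set ∅ contains no accepting state.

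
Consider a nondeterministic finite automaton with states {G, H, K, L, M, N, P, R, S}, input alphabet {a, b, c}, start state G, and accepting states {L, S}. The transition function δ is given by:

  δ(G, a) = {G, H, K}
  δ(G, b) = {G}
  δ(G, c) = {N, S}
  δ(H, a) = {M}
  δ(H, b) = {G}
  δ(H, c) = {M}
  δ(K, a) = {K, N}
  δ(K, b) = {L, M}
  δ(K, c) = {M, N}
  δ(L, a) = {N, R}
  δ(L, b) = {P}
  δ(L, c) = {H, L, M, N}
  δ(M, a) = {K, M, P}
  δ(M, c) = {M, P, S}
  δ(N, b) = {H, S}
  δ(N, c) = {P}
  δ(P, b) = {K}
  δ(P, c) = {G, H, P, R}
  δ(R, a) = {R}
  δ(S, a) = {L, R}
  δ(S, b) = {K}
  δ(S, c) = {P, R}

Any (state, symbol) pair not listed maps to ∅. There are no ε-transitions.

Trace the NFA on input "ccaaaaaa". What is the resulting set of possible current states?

{R}

Start in {G}.
Read 'c': {G} → {N, S}.
Read 'c': {N, S} → {P, R}.
Read 'a': {P, R} → {R}.
Read 'a': {R} → {R}.
Read 'a': {R} → {R}.
Read 'a': {R} → {R}.
Read 'a': {R} → {R}.
Read 'a': {R} → {R}.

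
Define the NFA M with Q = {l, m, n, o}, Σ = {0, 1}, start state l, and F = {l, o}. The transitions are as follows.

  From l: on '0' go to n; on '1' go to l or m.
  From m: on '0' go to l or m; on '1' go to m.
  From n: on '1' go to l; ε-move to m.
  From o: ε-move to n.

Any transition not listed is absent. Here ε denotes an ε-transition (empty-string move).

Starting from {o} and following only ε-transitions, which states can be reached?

Begin with {o}.
ε-move o → n; add n.
ε-move n → m; add m.

{m, n, o}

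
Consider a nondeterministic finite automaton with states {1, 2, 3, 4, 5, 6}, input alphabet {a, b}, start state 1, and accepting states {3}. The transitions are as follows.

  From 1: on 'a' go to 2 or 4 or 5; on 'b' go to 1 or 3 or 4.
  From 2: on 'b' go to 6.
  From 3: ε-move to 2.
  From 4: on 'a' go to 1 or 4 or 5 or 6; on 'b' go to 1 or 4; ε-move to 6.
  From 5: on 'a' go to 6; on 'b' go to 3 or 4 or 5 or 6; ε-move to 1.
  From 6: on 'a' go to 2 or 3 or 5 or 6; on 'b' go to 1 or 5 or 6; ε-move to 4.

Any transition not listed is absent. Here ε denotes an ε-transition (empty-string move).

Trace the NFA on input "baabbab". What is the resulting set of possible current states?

{1, 2, 3, 4, 5, 6}

Start in {1}.
Read 'b': 1→{1, 3, 4}; union {1, 3, 4}; ε-closure = {1, 2, 3, 4, 6}.
Read 'a': 1→{2, 4, 5}, 2→∅, 3→∅, 4→{1, 4, 5, 6}, 6→{2, 3, 5, 6}; now {1, 2, 3, 4, 5, 6}.
Read 'a': 1→{2, 4, 5}, 2→∅, 3→∅, 4→{1, 4, 5, 6}, 5→{6}, 6→{2, 3, 5, 6}; now {1, 2, 3, 4, 5, 6}.
Read 'b': 1→{1, 3, 4}, 2→{6}, 3→∅, 4→{1, 4}, 5→{3, 4, 5, 6}, 6→{1, 5, 6}; union {1, 3, 4, 5, 6}; ε-closure = {1, 2, 3, 4, 5, 6}.
Read 'b': 1→{1, 3, 4}, 2→{6}, 3→∅, 4→{1, 4}, 5→{3, 4, 5, 6}, 6→{1, 5, 6}; union {1, 3, 4, 5, 6}; ε-closure = {1, 2, 3, 4, 5, 6}.
Read 'a': 1→{2, 4, 5}, 2→∅, 3→∅, 4→{1, 4, 5, 6}, 5→{6}, 6→{2, 3, 5, 6}; now {1, 2, 3, 4, 5, 6}.
Read 'b': 1→{1, 3, 4}, 2→{6}, 3→∅, 4→{1, 4}, 5→{3, 4, 5, 6}, 6→{1, 5, 6}; union {1, 3, 4, 5, 6}; ε-closure = {1, 2, 3, 4, 5, 6}.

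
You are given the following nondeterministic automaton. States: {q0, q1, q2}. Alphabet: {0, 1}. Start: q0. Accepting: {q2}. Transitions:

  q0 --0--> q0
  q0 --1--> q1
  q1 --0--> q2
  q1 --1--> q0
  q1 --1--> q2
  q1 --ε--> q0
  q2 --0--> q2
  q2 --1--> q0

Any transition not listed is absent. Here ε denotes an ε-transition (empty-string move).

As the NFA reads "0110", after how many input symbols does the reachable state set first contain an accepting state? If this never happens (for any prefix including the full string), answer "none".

3

Start in {q0}.
Read '0': q0→{q0}; now {q0}.
Read '1': q0→{q1}; union {q1}; ε-closure = {q0, q1}.
Read '1': q0→{q1}, q1→{q0, q2}; now {q0, q1, q2}.
None of the earlier sets intersect F, but {q0, q1, q2} does.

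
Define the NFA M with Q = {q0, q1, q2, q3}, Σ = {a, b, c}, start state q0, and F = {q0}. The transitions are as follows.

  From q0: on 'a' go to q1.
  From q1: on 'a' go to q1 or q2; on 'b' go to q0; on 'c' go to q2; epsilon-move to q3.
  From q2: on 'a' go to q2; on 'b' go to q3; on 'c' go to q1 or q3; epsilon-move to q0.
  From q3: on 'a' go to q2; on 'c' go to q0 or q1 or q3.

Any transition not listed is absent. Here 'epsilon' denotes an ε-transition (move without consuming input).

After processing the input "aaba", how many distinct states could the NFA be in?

4

Start in {q0}.
Read 'a': {q0} → {q1, q3}.
Read 'a': {q1, q3} → {q0, q1, q2, q3}.
Read 'b': {q0, q1, q2, q3} → {q0, q3}.
Read 'a': {q0, q3} → {q0, q1, q2, q3}.
That set has 4 states.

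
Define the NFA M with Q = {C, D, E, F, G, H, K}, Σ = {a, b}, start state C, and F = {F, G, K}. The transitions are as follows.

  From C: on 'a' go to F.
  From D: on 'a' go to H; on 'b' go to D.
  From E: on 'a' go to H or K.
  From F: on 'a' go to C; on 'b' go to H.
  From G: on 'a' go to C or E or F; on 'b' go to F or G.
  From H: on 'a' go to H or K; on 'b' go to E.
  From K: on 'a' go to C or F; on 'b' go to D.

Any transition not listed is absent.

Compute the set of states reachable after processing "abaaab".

Start in {C}.
Read 'a': {C} → {F}.
Read 'b': {F} → {H}.
Read 'a': {H} → {H, K}.
Read 'a': {H, K} → {C, F, H, K}.
Read 'a': {C, F, H, K} → {C, F, H, K}.
Read 'b': {C, F, H, K} → {D, E, H}.

{D, E, H}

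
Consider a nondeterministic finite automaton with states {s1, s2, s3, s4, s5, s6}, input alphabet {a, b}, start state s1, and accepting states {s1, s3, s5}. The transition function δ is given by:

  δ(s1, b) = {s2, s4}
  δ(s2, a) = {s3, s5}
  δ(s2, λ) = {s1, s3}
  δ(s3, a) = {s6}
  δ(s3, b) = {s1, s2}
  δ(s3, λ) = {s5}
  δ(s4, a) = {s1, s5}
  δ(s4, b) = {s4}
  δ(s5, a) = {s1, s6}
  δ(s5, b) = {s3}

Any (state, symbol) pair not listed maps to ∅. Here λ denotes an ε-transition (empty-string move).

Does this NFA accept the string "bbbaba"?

Yes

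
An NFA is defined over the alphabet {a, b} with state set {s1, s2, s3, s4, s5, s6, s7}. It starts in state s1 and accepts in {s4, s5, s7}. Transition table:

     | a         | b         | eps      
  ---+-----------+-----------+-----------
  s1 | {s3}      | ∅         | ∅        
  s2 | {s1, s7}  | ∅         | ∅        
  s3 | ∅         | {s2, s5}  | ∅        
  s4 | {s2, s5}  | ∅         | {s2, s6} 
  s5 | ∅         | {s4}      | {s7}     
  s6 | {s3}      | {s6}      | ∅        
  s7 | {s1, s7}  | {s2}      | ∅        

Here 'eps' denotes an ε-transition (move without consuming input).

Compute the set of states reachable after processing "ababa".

Start in {s1}.
Read 'a': s1→{s3}; now {s3}.
Read 'b': s3→{s2, s5}; union {s2, s5}; ε-closure = {s2, s5, s7}.
Read 'a': s2→{s1, s7}, s5→∅, s7→{s1, s7}; now {s1, s7}.
Read 'b': s1→∅, s7→{s2}; now {s2}.
Read 'a': s2→{s1, s7}; now {s1, s7}.

{s1, s7}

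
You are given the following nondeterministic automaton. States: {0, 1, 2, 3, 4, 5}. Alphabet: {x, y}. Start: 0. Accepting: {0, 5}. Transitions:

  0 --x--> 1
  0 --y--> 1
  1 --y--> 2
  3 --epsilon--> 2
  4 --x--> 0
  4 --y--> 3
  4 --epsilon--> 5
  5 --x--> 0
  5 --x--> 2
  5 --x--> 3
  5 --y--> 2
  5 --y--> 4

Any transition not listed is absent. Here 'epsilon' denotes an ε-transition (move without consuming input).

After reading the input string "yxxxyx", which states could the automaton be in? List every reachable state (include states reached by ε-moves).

∅

Start in {0}.
Read 'y': 0→{1}; now {1}.
Read 'x': 1→∅; now ∅.
The set is empty and remains empty for the remaining 4 symbols.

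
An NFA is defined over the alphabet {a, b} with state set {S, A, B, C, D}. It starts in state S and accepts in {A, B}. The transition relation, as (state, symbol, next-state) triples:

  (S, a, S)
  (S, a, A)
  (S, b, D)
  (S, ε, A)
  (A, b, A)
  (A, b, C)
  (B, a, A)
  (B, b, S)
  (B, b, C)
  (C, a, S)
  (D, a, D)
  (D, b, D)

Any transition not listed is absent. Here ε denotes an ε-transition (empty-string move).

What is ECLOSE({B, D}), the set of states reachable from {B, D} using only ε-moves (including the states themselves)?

{B, D}

Begin with {B, D}.
No ε-moves leave this set, so the closure equals the set itself.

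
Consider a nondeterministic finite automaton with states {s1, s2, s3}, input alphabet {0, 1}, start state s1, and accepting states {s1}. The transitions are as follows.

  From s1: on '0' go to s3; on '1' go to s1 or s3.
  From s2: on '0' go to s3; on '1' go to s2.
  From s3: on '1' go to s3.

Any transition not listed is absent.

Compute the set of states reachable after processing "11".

{s1, s3}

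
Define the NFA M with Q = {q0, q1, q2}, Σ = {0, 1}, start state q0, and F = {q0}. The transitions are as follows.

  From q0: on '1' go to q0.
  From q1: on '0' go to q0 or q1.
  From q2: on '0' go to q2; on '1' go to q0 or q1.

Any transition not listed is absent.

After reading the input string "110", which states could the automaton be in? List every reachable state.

∅

Start in {q0}.
Read '1': q0→{q0}; now {q0}.
Read '1': q0→{q0}; now {q0}.
Read '0': q0→∅; now ∅.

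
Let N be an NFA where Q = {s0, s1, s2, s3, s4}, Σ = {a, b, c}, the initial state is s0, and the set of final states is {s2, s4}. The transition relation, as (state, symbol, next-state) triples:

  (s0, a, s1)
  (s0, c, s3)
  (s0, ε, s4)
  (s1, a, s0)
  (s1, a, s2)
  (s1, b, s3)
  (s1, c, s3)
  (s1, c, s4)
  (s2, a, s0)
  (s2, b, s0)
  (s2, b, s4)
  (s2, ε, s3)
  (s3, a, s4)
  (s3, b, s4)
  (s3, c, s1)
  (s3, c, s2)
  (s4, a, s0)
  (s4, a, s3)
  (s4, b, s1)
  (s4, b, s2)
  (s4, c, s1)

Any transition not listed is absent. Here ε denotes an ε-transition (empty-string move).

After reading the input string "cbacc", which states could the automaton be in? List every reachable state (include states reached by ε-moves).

{s1, s2, s3, s4}

Start: ε-closure({s0}) = {s0, s4}.
Read 'c': s0→{s3}, s4→{s1}; now {s1, s3}.
Read 'b': s1→{s3}, s3→{s4}; now {s3, s4}.
Read 'a': s3→{s4}, s4→{s0, s3}; now {s0, s3, s4}.
Read 'c': s0→{s3}, s3→{s1, s2}, s4→{s1}; now {s1, s2, s3}.
Read 'c': s1→{s3, s4}, s2→∅, s3→{s1, s2}; now {s1, s2, s3, s4}.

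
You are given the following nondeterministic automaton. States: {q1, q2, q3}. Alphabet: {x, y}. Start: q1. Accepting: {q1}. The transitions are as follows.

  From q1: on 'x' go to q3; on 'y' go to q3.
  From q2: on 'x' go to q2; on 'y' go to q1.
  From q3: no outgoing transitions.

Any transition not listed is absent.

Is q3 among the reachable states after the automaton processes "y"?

Start in {q1}.
Read 'y': q1→{q3}; now {q3}.
State q3 is in {q3}.

Yes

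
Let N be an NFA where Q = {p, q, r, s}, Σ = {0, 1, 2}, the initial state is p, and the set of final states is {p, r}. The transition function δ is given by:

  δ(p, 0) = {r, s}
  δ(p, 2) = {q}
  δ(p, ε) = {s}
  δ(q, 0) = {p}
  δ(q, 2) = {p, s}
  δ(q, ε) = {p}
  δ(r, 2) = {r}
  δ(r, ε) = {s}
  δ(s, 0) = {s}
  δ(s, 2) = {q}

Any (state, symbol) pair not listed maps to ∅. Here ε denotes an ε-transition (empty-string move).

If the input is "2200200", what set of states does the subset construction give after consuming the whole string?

{r, s}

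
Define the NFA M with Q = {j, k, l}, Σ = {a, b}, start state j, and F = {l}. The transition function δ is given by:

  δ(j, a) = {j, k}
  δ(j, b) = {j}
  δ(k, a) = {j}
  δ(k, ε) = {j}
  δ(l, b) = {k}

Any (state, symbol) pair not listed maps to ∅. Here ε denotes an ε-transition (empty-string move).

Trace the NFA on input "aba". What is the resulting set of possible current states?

{j, k}

Start in {j}.
Read 'a': j→{j, k}; now {j, k}.
Read 'b': j→{j}, k→∅; now {j}.
Read 'a': j→{j, k}; now {j, k}.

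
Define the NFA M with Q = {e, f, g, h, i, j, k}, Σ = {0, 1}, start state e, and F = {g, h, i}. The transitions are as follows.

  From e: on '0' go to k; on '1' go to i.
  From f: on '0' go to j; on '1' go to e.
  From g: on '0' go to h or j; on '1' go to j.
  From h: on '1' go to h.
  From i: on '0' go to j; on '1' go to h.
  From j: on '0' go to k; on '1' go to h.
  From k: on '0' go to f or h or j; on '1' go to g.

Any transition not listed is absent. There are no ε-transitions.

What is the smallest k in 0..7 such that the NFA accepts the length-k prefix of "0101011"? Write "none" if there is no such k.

Start in {e}.
Read '0': e→{k}; now {k}.
Read '1': k→{g}; now {g}.
None of the earlier sets intersect F, but {g} does.

2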